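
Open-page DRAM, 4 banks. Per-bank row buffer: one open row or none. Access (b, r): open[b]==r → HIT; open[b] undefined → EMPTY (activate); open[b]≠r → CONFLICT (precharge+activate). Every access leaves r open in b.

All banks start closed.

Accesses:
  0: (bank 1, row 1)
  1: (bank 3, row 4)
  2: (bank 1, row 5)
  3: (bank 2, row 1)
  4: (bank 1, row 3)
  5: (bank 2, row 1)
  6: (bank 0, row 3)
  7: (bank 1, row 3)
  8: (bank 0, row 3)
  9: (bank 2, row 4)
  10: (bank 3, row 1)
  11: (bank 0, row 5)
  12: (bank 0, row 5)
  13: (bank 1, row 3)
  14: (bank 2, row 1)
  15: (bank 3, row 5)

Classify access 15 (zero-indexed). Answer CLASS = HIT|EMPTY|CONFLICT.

step 0: bank1 None->1 [EMPTY]
step 1: bank3 None->4 [EMPTY]
step 2: bank1 1->5 [CONFLICT]
step 3: bank2 None->1 [EMPTY]
step 4: bank1 5->3 [CONFLICT]
step 5: bank2 1->1 [HIT]
step 6: bank0 None->3 [EMPTY]
step 7: bank1 3->3 [HIT]
step 8: bank0 3->3 [HIT]
step 9: bank2 1->4 [CONFLICT]
step 10: bank3 4->1 [CONFLICT]
step 11: bank0 3->5 [CONFLICT]
step 12: bank0 5->5 [HIT]
step 13: bank1 3->3 [HIT]
step 14: bank2 4->1 [CONFLICT]
step 15: bank3 1->5 [CONFLICT]

CLASS = CONFLICT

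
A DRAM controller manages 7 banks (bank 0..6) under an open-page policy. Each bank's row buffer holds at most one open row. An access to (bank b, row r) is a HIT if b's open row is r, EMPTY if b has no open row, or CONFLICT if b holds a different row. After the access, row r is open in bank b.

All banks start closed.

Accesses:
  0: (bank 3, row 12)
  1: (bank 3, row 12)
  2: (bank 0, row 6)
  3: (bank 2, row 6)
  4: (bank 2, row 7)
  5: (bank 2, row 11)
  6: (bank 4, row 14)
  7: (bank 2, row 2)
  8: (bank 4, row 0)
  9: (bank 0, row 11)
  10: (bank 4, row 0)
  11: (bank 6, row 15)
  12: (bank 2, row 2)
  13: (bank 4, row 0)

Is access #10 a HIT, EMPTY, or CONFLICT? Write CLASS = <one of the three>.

0: bank 3 row 12 — prev None → EMPTY
1: bank 3 row 12 — prev 12 → HIT
2: bank 0 row 6 — prev None → EMPTY
3: bank 2 row 6 — prev None → EMPTY
4: bank 2 row 7 — prev 6 → CONFLICT
5: bank 2 row 11 — prev 7 → CONFLICT
6: bank 4 row 14 — prev None → EMPTY
7: bank 2 row 2 — prev 11 → CONFLICT
8: bank 4 row 0 — prev 14 → CONFLICT
9: bank 0 row 11 — prev 6 → CONFLICT
10: bank 4 row 0 — prev 0 → HIT
11: bank 6 row 15 — prev None → EMPTY
12: bank 2 row 2 — prev 2 → HIT
13: bank 4 row 0 — prev 0 → HIT

CLASS = HIT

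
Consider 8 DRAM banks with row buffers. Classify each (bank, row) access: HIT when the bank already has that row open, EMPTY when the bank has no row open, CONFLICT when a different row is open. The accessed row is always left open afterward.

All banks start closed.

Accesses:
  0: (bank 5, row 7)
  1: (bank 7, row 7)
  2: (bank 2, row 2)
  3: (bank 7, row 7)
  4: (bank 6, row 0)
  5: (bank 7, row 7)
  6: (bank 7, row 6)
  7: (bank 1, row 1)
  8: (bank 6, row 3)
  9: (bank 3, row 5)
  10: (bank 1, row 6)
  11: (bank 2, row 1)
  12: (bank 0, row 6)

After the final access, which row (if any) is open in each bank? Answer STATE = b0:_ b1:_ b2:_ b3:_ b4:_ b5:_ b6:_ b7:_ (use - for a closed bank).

STATE = b0:6 b1:6 b2:1 b3:5 b4:- b5:7 b6:3 b7:6

0: bank 5 row 7 — prev None → EMPTY
1: bank 7 row 7 — prev None → EMPTY
2: bank 2 row 2 — prev None → EMPTY
3: bank 7 row 7 — prev 7 → HIT
4: bank 6 row 0 — prev None → EMPTY
5: bank 7 row 7 — prev 7 → HIT
6: bank 7 row 6 — prev 7 → CONFLICT
7: bank 1 row 1 — prev None → EMPTY
8: bank 6 row 3 — prev 0 → CONFLICT
9: bank 3 row 5 — prev None → EMPTY
10: bank 1 row 6 — prev 1 → CONFLICT
11: bank 2 row 1 — prev 2 → CONFLICT
12: bank 0 row 6 — prev None → EMPTY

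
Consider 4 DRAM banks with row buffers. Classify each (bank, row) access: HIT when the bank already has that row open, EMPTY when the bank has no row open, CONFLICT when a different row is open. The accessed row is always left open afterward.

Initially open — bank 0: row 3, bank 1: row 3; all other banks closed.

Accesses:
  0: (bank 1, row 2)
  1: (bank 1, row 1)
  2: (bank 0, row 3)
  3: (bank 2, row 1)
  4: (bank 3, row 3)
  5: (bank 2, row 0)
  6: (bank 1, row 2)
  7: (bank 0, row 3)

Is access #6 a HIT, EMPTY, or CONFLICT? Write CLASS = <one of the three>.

CLASS = CONFLICT

#0 (1,2) C  (was 3)
#1 (1,1) C  (was 2)
#2 (0,3) H  (was 3)
#3 (2,1) E
#4 (3,3) E
#5 (2,0) C  (was 1)
#6 (1,2) C  (was 1)
#7 (0,3) H  (was 3)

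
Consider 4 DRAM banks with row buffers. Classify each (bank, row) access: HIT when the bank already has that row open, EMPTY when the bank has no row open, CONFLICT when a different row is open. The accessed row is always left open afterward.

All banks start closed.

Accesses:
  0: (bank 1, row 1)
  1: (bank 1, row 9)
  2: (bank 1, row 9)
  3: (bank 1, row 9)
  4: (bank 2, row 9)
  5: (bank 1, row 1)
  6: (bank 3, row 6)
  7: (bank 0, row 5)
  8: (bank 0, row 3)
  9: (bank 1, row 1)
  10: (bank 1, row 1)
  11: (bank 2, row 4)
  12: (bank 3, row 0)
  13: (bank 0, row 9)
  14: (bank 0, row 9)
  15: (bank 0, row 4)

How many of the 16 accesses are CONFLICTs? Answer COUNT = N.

0: bank 1 row 1 — prev None → EMPTY
1: bank 1 row 9 — prev 1 → CONFLICT
2: bank 1 row 9 — prev 9 → HIT
3: bank 1 row 9 — prev 9 → HIT
4: bank 2 row 9 — prev None → EMPTY
5: bank 1 row 1 — prev 9 → CONFLICT
6: bank 3 row 6 — prev None → EMPTY
7: bank 0 row 5 — prev None → EMPTY
8: bank 0 row 3 — prev 5 → CONFLICT
9: bank 1 row 1 — prev 1 → HIT
10: bank 1 row 1 — prev 1 → HIT
11: bank 2 row 4 — prev 9 → CONFLICT
12: bank 3 row 0 — prev 6 → CONFLICT
13: bank 0 row 9 — prev 3 → CONFLICT
14: bank 0 row 9 — prev 9 → HIT
15: bank 0 row 4 — prev 9 → CONFLICT

COUNT = 7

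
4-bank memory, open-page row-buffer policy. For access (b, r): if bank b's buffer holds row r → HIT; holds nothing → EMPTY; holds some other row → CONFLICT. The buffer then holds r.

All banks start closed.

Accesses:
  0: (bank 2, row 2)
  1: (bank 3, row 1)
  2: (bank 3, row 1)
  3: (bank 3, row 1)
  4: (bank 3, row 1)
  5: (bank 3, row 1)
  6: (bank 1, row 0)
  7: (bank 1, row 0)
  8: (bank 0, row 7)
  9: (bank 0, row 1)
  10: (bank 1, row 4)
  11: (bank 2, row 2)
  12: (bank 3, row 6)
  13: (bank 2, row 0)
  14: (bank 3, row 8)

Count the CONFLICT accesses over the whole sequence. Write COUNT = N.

COUNT = 5

0: bank 2 row 2 — prev None → EMPTY
1: bank 3 row 1 — prev None → EMPTY
2: bank 3 row 1 — prev 1 → HIT
3: bank 3 row 1 — prev 1 → HIT
4: bank 3 row 1 — prev 1 → HIT
5: bank 3 row 1 — prev 1 → HIT
6: bank 1 row 0 — prev None → EMPTY
7: bank 1 row 0 — prev 0 → HIT
8: bank 0 row 7 — prev None → EMPTY
9: bank 0 row 1 — prev 7 → CONFLICT
10: bank 1 row 4 — prev 0 → CONFLICT
11: bank 2 row 2 — prev 2 → HIT
12: bank 3 row 6 — prev 1 → CONFLICT
13: bank 2 row 0 — prev 2 → CONFLICT
14: bank 3 row 8 — prev 6 → CONFLICT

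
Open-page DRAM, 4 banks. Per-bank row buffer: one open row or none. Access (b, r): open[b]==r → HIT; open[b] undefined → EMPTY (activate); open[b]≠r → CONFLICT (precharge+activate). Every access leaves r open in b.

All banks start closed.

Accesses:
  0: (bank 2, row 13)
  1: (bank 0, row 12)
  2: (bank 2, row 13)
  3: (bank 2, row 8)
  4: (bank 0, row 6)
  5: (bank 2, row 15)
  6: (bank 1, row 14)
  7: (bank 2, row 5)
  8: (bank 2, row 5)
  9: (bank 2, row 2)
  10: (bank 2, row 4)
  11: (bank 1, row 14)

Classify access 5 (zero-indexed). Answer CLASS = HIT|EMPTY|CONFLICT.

CLASS = CONFLICT

  [0] b2 r13: no row ⇒ E
  [1] b0 r12: no row ⇒ E
  [2] b2 r13: had r13 ⇒ H
  [3] b2 r8: had r13 ⇒ C
  [4] b0 r6: had r12 ⇒ C
  [5] b2 r15: had r8 ⇒ C
  [6] b1 r14: no row ⇒ E
  [7] b2 r5: had r15 ⇒ C
  [8] b2 r5: had r5 ⇒ H
  [9] b2 r2: had r5 ⇒ C
  [10] b2 r4: had r2 ⇒ C
  [11] b1 r14: had r14 ⇒ H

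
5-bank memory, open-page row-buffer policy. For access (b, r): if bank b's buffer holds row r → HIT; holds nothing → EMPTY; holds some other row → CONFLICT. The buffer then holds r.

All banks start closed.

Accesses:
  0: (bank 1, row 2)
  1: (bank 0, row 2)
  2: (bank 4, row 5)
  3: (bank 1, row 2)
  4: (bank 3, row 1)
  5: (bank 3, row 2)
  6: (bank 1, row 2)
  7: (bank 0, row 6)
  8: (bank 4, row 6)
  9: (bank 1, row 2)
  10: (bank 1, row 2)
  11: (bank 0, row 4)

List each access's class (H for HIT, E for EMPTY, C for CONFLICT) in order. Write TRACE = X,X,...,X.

0: bank 1 row 2 — prev None → EMPTY
1: bank 0 row 2 — prev None → EMPTY
2: bank 4 row 5 — prev None → EMPTY
3: bank 1 row 2 — prev 2 → HIT
4: bank 3 row 1 — prev None → EMPTY
5: bank 3 row 2 — prev 1 → CONFLICT
6: bank 1 row 2 — prev 2 → HIT
7: bank 0 row 6 — prev 2 → CONFLICT
8: bank 4 row 6 — prev 5 → CONFLICT
9: bank 1 row 2 — prev 2 → HIT
10: bank 1 row 2 — prev 2 → HIT
11: bank 0 row 4 — prev 6 → CONFLICT

TRACE = E,E,E,H,E,C,H,C,C,H,H,C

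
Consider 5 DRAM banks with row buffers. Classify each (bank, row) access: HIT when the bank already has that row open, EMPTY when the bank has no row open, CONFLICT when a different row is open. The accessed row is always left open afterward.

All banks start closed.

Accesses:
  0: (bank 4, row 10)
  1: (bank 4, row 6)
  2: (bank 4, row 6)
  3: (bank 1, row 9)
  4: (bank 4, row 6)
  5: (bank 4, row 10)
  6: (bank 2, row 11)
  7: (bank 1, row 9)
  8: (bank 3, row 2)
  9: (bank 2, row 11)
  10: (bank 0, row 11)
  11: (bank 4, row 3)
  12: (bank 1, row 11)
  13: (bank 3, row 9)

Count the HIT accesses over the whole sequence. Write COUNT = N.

COUNT = 4

0: bank 4 row 10 — prev None → EMPTY
1: bank 4 row 6 — prev 10 → CONFLICT
2: bank 4 row 6 — prev 6 → HIT
3: bank 1 row 9 — prev None → EMPTY
4: bank 4 row 6 — prev 6 → HIT
5: bank 4 row 10 — prev 6 → CONFLICT
6: bank 2 row 11 — prev None → EMPTY
7: bank 1 row 9 — prev 9 → HIT
8: bank 3 row 2 — prev None → EMPTY
9: bank 2 row 11 — prev 11 → HIT
10: bank 0 row 11 — prev None → EMPTY
11: bank 4 row 3 — prev 10 → CONFLICT
12: bank 1 row 11 — prev 9 → CONFLICT
13: bank 3 row 9 — prev 2 → CONFLICT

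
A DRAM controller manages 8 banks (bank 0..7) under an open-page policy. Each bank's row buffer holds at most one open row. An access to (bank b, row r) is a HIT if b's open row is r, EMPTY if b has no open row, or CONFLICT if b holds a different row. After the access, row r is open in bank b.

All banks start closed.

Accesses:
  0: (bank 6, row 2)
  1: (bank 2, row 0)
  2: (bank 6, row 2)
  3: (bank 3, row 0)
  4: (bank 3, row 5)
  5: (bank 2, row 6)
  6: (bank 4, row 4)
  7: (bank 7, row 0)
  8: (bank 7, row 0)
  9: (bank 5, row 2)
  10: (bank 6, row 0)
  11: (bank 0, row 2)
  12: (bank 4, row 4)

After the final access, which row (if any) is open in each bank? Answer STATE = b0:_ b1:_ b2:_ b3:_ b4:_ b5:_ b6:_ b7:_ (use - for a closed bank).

STATE = b0:2 b1:- b2:6 b3:5 b4:4 b5:2 b6:0 b7:0

#0 (6,2) E
#1 (2,0) E
#2 (6,2) H  (was 2)
#3 (3,0) E
#4 (3,5) C  (was 0)
#5 (2,6) C  (was 0)
#6 (4,4) E
#7 (7,0) E
#8 (7,0) H  (was 0)
#9 (5,2) E
#10 (6,0) C  (was 2)
#11 (0,2) E
#12 (4,4) H  (was 4)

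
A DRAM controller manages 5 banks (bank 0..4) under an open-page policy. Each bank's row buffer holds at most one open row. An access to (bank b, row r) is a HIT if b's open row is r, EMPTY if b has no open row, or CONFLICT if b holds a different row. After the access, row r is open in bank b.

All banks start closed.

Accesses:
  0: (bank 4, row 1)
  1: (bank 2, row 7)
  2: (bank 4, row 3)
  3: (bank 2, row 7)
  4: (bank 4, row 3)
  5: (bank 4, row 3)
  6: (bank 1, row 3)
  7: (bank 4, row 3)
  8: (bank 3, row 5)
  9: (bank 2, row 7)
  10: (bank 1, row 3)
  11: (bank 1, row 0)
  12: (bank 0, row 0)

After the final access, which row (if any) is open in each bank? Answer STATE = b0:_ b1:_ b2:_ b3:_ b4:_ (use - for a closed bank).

#0 (4,1) E
#1 (2,7) E
#2 (4,3) C  (was 1)
#3 (2,7) H  (was 7)
#4 (4,3) H  (was 3)
#5 (4,3) H  (was 3)
#6 (1,3) E
#7 (4,3) H  (was 3)
#8 (3,5) E
#9 (2,7) H  (was 7)
#10 (1,3) H  (was 3)
#11 (1,0) C  (was 3)
#12 (0,0) E

STATE = b0:0 b1:0 b2:7 b3:5 b4:3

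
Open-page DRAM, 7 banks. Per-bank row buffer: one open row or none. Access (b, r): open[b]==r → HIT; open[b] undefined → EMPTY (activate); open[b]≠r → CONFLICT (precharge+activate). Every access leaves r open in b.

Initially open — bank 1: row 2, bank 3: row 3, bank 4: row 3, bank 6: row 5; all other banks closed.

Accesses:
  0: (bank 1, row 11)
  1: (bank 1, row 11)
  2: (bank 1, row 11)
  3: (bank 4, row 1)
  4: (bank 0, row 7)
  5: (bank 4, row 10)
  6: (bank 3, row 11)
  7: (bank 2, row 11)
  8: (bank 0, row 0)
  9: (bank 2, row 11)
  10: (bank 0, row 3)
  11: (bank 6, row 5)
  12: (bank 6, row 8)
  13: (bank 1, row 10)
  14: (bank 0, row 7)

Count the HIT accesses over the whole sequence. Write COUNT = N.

COUNT = 4

0: bank 1 row 11 — prev 2 → CONFLICT
1: bank 1 row 11 — prev 11 → HIT
2: bank 1 row 11 — prev 11 → HIT
3: bank 4 row 1 — prev 3 → CONFLICT
4: bank 0 row 7 — prev None → EMPTY
5: bank 4 row 10 — prev 1 → CONFLICT
6: bank 3 row 11 — prev 3 → CONFLICT
7: bank 2 row 11 — prev None → EMPTY
8: bank 0 row 0 — prev 7 → CONFLICT
9: bank 2 row 11 — prev 11 → HIT
10: bank 0 row 3 — prev 0 → CONFLICT
11: bank 6 row 5 — prev 5 → HIT
12: bank 6 row 8 — prev 5 → CONFLICT
13: bank 1 row 10 — prev 11 → CONFLICT
14: bank 0 row 7 — prev 3 → CONFLICT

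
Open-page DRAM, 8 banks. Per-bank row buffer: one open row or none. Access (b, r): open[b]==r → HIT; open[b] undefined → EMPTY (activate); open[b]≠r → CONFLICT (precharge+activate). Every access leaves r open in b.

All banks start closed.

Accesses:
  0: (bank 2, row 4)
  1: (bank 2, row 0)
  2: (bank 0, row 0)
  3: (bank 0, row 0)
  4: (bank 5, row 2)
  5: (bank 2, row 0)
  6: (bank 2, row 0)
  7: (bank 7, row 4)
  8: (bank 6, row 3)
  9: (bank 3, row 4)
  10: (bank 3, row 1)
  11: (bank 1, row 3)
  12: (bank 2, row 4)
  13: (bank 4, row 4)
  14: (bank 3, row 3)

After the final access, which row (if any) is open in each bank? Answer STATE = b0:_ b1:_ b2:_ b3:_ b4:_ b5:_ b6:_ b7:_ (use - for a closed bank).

step 0: bank2 None->4 [EMPTY]
step 1: bank2 4->0 [CONFLICT]
step 2: bank0 None->0 [EMPTY]
step 3: bank0 0->0 [HIT]
step 4: bank5 None->2 [EMPTY]
step 5: bank2 0->0 [HIT]
step 6: bank2 0->0 [HIT]
step 7: bank7 None->4 [EMPTY]
step 8: bank6 None->3 [EMPTY]
step 9: bank3 None->4 [EMPTY]
step 10: bank3 4->1 [CONFLICT]
step 11: bank1 None->3 [EMPTY]
step 12: bank2 0->4 [CONFLICT]
step 13: bank4 None->4 [EMPTY]
step 14: bank3 1->3 [CONFLICT]

STATE = b0:0 b1:3 b2:4 b3:3 b4:4 b5:2 b6:3 b7:4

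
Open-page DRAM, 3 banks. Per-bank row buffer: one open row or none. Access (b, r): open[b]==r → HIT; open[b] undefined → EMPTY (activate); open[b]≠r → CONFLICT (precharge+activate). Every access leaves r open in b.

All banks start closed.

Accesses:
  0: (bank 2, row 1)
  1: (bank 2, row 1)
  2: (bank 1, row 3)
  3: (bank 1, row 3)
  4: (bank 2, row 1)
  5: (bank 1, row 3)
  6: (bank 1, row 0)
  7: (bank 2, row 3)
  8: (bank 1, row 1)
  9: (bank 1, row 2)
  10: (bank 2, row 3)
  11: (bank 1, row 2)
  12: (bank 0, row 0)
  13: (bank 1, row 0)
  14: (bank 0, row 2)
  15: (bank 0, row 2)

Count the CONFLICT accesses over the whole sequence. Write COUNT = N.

COUNT = 6

0: bank 2 row 1 — prev None → EMPTY
1: bank 2 row 1 — prev 1 → HIT
2: bank 1 row 3 — prev None → EMPTY
3: bank 1 row 3 — prev 3 → HIT
4: bank 2 row 1 — prev 1 → HIT
5: bank 1 row 3 — prev 3 → HIT
6: bank 1 row 0 — prev 3 → CONFLICT
7: bank 2 row 3 — prev 1 → CONFLICT
8: bank 1 row 1 — prev 0 → CONFLICT
9: bank 1 row 2 — prev 1 → CONFLICT
10: bank 2 row 3 — prev 3 → HIT
11: bank 1 row 2 — prev 2 → HIT
12: bank 0 row 0 — prev None → EMPTY
13: bank 1 row 0 — prev 2 → CONFLICT
14: bank 0 row 2 — prev 0 → CONFLICT
15: bank 0 row 2 — prev 2 → HIT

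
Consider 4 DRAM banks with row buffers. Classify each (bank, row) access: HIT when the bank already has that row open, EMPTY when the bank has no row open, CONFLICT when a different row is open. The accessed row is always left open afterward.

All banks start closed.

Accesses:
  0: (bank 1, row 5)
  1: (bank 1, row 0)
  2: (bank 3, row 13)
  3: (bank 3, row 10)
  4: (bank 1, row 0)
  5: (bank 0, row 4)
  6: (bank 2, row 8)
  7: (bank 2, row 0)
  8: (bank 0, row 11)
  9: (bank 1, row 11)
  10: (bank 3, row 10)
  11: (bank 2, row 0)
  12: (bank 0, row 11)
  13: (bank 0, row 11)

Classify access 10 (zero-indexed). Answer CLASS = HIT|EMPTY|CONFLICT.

#0 (1,5) E
#1 (1,0) C  (was 5)
#2 (3,13) E
#3 (3,10) C  (was 13)
#4 (1,0) H  (was 0)
#5 (0,4) E
#6 (2,8) E
#7 (2,0) C  (was 8)
#8 (0,11) C  (was 4)
#9 (1,11) C  (was 0)
#10 (3,10) H  (was 10)
#11 (2,0) H  (was 0)
#12 (0,11) H  (was 11)
#13 (0,11) H  (was 11)

CLASS = HIT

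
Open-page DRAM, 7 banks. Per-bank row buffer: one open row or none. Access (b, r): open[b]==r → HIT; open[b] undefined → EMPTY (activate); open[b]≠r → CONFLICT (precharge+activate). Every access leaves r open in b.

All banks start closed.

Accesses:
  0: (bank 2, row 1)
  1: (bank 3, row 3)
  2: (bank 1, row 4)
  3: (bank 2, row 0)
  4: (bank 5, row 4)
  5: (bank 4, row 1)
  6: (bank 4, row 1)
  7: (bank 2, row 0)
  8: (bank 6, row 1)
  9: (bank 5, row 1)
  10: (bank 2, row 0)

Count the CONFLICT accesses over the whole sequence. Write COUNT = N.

COUNT = 2

0: bank 2 row 1 — prev None → EMPTY
1: bank 3 row 3 — prev None → EMPTY
2: bank 1 row 4 — prev None → EMPTY
3: bank 2 row 0 — prev 1 → CONFLICT
4: bank 5 row 4 — prev None → EMPTY
5: bank 4 row 1 — prev None → EMPTY
6: bank 4 row 1 — prev 1 → HIT
7: bank 2 row 0 — prev 0 → HIT
8: bank 6 row 1 — prev None → EMPTY
9: bank 5 row 1 — prev 4 → CONFLICT
10: bank 2 row 0 — prev 0 → HIT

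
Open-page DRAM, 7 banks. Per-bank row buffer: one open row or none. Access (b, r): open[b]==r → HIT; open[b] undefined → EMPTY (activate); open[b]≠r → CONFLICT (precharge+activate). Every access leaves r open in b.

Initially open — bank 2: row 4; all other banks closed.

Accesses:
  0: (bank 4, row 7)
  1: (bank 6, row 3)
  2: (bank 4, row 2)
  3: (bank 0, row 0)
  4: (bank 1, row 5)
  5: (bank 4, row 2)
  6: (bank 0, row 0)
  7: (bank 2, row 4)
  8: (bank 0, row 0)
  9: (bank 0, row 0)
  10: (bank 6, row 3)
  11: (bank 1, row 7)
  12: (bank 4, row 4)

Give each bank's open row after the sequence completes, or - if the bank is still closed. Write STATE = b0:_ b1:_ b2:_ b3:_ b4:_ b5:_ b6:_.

STATE = b0:0 b1:7 b2:4 b3:- b4:4 b5:- b6:3

step 0: bank4 None->7 [EMPTY]
step 1: bank6 None->3 [EMPTY]
step 2: bank4 7->2 [CONFLICT]
step 3: bank0 None->0 [EMPTY]
step 4: bank1 None->5 [EMPTY]
step 5: bank4 2->2 [HIT]
step 6: bank0 0->0 [HIT]
step 7: bank2 4->4 [HIT]
step 8: bank0 0->0 [HIT]
step 9: bank0 0->0 [HIT]
step 10: bank6 3->3 [HIT]
step 11: bank1 5->7 [CONFLICT]
step 12: bank4 2->4 [CONFLICT]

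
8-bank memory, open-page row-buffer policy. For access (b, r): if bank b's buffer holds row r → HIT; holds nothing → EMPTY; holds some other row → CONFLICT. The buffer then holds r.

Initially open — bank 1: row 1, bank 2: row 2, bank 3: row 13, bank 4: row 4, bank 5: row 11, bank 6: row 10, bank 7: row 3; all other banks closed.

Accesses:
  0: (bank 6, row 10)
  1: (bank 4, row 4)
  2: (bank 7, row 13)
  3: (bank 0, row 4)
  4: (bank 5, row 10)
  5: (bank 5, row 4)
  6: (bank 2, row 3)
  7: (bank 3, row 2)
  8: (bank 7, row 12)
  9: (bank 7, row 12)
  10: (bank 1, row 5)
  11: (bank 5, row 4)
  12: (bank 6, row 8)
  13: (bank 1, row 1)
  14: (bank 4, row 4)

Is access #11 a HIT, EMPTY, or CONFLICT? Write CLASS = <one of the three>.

CLASS = HIT

step 0: bank6 10->10 [HIT]
step 1: bank4 4->4 [HIT]
step 2: bank7 3->13 [CONFLICT]
step 3: bank0 None->4 [EMPTY]
step 4: bank5 11->10 [CONFLICT]
step 5: bank5 10->4 [CONFLICT]
step 6: bank2 2->3 [CONFLICT]
step 7: bank3 13->2 [CONFLICT]
step 8: bank7 13->12 [CONFLICT]
step 9: bank7 12->12 [HIT]
step 10: bank1 1->5 [CONFLICT]
step 11: bank5 4->4 [HIT]
step 12: bank6 10->8 [CONFLICT]
step 13: bank1 5->1 [CONFLICT]
step 14: bank4 4->4 [HIT]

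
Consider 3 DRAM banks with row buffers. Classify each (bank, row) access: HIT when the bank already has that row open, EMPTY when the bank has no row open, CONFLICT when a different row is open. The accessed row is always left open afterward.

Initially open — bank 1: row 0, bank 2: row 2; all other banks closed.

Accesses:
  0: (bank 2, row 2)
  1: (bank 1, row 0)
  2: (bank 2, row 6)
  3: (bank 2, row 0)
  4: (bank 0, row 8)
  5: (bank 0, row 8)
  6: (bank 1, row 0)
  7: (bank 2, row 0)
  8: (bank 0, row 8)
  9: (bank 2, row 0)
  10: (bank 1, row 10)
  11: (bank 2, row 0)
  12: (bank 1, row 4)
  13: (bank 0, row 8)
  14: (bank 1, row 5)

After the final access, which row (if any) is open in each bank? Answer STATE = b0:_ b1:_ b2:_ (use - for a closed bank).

STATE = b0:8 b1:5 b2:0

0: bank 2 row 2 — prev 2 → HIT
1: bank 1 row 0 — prev 0 → HIT
2: bank 2 row 6 — prev 2 → CONFLICT
3: bank 2 row 0 — prev 6 → CONFLICT
4: bank 0 row 8 — prev None → EMPTY
5: bank 0 row 8 — prev 8 → HIT
6: bank 1 row 0 — prev 0 → HIT
7: bank 2 row 0 — prev 0 → HIT
8: bank 0 row 8 — prev 8 → HIT
9: bank 2 row 0 — prev 0 → HIT
10: bank 1 row 10 — prev 0 → CONFLICT
11: bank 2 row 0 — prev 0 → HIT
12: bank 1 row 4 — prev 10 → CONFLICT
13: bank 0 row 8 — prev 8 → HIT
14: bank 1 row 5 — prev 4 → CONFLICT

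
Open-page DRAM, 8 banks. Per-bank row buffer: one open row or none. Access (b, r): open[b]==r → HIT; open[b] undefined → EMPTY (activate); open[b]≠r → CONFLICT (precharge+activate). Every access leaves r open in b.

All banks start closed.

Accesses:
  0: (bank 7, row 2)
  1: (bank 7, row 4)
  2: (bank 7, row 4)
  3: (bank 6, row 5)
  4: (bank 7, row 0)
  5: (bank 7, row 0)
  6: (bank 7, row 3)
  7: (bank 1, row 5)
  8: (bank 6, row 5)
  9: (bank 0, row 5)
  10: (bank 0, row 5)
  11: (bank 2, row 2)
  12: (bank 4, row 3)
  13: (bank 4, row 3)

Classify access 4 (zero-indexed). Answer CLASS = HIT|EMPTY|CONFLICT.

0: bank 7 row 2 — prev None → EMPTY
1: bank 7 row 4 — prev 2 → CONFLICT
2: bank 7 row 4 — prev 4 → HIT
3: bank 6 row 5 — prev None → EMPTY
4: bank 7 row 0 — prev 4 → CONFLICT
5: bank 7 row 0 — prev 0 → HIT
6: bank 7 row 3 — prev 0 → CONFLICT
7: bank 1 row 5 — prev None → EMPTY
8: bank 6 row 5 — prev 5 → HIT
9: bank 0 row 5 — prev None → EMPTY
10: bank 0 row 5 — prev 5 → HIT
11: bank 2 row 2 — prev None → EMPTY
12: bank 4 row 3 — prev None → EMPTY
13: bank 4 row 3 — prev 3 → HIT

CLASS = CONFLICT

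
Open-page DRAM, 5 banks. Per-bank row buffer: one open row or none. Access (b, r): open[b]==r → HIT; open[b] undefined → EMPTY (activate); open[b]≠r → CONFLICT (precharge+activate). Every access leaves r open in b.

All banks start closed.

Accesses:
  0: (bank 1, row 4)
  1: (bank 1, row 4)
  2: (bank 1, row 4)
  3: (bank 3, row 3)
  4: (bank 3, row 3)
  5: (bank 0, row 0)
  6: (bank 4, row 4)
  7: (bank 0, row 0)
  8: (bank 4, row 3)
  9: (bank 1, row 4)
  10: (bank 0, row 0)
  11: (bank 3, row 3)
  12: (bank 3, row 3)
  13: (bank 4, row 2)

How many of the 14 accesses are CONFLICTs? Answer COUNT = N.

COUNT = 2

0: bank 1 row 4 — prev None → EMPTY
1: bank 1 row 4 — prev 4 → HIT
2: bank 1 row 4 — prev 4 → HIT
3: bank 3 row 3 — prev None → EMPTY
4: bank 3 row 3 — prev 3 → HIT
5: bank 0 row 0 — prev None → EMPTY
6: bank 4 row 4 — prev None → EMPTY
7: bank 0 row 0 — prev 0 → HIT
8: bank 4 row 3 — prev 4 → CONFLICT
9: bank 1 row 4 — prev 4 → HIT
10: bank 0 row 0 — prev 0 → HIT
11: bank 3 row 3 — prev 3 → HIT
12: bank 3 row 3 — prev 3 → HIT
13: bank 4 row 2 — prev 3 → CONFLICT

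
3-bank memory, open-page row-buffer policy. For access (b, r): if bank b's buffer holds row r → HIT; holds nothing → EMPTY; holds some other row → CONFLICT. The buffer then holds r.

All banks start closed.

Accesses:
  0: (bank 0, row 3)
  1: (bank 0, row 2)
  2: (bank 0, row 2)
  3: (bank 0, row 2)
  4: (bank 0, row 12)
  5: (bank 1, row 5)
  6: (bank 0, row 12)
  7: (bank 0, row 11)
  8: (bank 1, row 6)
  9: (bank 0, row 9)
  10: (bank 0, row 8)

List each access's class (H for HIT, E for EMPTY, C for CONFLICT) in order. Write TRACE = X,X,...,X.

0: bank 0 row 3 — prev None → EMPTY
1: bank 0 row 2 — prev 3 → CONFLICT
2: bank 0 row 2 — prev 2 → HIT
3: bank 0 row 2 — prev 2 → HIT
4: bank 0 row 12 — prev 2 → CONFLICT
5: bank 1 row 5 — prev None → EMPTY
6: bank 0 row 12 — prev 12 → HIT
7: bank 0 row 11 — prev 12 → CONFLICT
8: bank 1 row 6 — prev 5 → CONFLICT
9: bank 0 row 9 — prev 11 → CONFLICT
10: bank 0 row 8 — prev 9 → CONFLICT

TRACE = E,C,H,H,C,E,H,C,C,C,C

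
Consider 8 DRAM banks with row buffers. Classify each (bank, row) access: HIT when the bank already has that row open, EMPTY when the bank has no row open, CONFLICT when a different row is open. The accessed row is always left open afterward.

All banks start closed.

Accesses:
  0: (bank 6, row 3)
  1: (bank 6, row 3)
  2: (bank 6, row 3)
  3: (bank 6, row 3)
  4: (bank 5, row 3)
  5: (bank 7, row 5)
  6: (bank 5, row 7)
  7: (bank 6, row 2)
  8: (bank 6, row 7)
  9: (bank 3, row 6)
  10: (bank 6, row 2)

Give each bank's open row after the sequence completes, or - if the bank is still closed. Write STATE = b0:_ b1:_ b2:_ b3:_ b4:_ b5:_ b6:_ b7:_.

STATE = b0:- b1:- b2:- b3:6 b4:- b5:7 b6:2 b7:5

step 0: bank6 None->3 [EMPTY]
step 1: bank6 3->3 [HIT]
step 2: bank6 3->3 [HIT]
step 3: bank6 3->3 [HIT]
step 4: bank5 None->3 [EMPTY]
step 5: bank7 None->5 [EMPTY]
step 6: bank5 3->7 [CONFLICT]
step 7: bank6 3->2 [CONFLICT]
step 8: bank6 2->7 [CONFLICT]
step 9: bank3 None->6 [EMPTY]
step 10: bank6 7->2 [CONFLICT]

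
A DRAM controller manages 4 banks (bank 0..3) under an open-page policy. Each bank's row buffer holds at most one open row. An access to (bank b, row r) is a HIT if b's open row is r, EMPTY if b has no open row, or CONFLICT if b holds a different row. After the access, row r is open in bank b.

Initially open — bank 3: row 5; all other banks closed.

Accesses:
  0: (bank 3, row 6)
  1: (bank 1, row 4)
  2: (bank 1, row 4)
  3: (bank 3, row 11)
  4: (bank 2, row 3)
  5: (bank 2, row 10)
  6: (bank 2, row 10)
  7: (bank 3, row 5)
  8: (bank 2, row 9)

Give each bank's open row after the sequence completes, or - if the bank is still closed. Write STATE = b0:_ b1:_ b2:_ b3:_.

STATE = b0:- b1:4 b2:9 b3:5

0: bank 3 row 6 — prev 5 → CONFLICT
1: bank 1 row 4 — prev None → EMPTY
2: bank 1 row 4 — prev 4 → HIT
3: bank 3 row 11 — prev 6 → CONFLICT
4: bank 2 row 3 — prev None → EMPTY
5: bank 2 row 10 — prev 3 → CONFLICT
6: bank 2 row 10 — prev 10 → HIT
7: bank 3 row 5 — prev 11 → CONFLICT
8: bank 2 row 9 — prev 10 → CONFLICT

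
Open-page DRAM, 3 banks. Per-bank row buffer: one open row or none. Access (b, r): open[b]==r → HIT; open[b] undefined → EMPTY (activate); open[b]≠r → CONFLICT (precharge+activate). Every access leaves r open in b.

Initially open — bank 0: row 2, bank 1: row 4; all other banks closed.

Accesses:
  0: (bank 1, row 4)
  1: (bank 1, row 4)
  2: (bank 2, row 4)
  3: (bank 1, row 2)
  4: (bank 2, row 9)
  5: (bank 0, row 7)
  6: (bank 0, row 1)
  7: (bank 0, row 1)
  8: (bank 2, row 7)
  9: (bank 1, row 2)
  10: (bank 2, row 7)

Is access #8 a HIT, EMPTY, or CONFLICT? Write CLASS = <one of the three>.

CLASS = CONFLICT

0: bank 1 row 4 — prev 4 → HIT
1: bank 1 row 4 — prev 4 → HIT
2: bank 2 row 4 — prev None → EMPTY
3: bank 1 row 2 — prev 4 → CONFLICT
4: bank 2 row 9 — prev 4 → CONFLICT
5: bank 0 row 7 — prev 2 → CONFLICT
6: bank 0 row 1 — prev 7 → CONFLICT
7: bank 0 row 1 — prev 1 → HIT
8: bank 2 row 7 — prev 9 → CONFLICT
9: bank 1 row 2 — prev 2 → HIT
10: bank 2 row 7 — prev 7 → HIT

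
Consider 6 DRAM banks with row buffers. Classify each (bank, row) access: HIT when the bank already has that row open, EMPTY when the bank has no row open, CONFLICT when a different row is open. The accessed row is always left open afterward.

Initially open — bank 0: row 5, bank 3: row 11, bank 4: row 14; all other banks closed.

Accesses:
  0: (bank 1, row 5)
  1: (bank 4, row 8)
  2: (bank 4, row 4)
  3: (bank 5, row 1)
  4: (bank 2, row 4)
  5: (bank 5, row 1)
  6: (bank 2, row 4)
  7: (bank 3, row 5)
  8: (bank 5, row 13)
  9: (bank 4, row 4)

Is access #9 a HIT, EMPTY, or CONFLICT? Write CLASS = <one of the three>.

CLASS = HIT

step 0: bank1 None->5 [EMPTY]
step 1: bank4 14->8 [CONFLICT]
step 2: bank4 8->4 [CONFLICT]
step 3: bank5 None->1 [EMPTY]
step 4: bank2 None->4 [EMPTY]
step 5: bank5 1->1 [HIT]
step 6: bank2 4->4 [HIT]
step 7: bank3 11->5 [CONFLICT]
step 8: bank5 1->13 [CONFLICT]
step 9: bank4 4->4 [HIT]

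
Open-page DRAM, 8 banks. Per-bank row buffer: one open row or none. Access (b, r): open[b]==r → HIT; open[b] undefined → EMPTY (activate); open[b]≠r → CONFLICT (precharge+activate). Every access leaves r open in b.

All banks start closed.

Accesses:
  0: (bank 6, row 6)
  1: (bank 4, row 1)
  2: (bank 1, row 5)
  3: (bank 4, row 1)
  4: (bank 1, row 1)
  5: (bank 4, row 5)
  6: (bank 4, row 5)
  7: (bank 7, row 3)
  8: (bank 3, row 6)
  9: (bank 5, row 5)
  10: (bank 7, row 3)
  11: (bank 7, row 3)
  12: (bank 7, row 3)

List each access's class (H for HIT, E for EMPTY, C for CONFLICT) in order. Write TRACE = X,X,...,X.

  [0] b6 r6: no row ⇒ E
  [1] b4 r1: no row ⇒ E
  [2] b1 r5: no row ⇒ E
  [3] b4 r1: had r1 ⇒ H
  [4] b1 r1: had r5 ⇒ C
  [5] b4 r5: had r1 ⇒ C
  [6] b4 r5: had r5 ⇒ H
  [7] b7 r3: no row ⇒ E
  [8] b3 r6: no row ⇒ E
  [9] b5 r5: no row ⇒ E
  [10] b7 r3: had r3 ⇒ H
  [11] b7 r3: had r3 ⇒ H
  [12] b7 r3: had r3 ⇒ H

TRACE = E,E,E,H,C,C,H,E,E,E,H,H,H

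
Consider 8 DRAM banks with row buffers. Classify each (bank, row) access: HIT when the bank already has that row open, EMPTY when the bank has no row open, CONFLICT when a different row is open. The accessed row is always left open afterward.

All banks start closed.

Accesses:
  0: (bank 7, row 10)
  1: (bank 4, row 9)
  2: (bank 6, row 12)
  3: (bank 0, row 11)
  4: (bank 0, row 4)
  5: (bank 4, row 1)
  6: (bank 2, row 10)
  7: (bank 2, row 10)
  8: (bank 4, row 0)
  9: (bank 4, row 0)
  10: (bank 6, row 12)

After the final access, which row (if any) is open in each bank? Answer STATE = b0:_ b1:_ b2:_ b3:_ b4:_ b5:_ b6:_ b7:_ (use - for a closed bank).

STATE = b0:4 b1:- b2:10 b3:- b4:0 b5:- b6:12 b7:10

#0 (7,10) E
#1 (4,9) E
#2 (6,12) E
#3 (0,11) E
#4 (0,4) C  (was 11)
#5 (4,1) C  (was 9)
#6 (2,10) E
#7 (2,10) H  (was 10)
#8 (4,0) C  (was 1)
#9 (4,0) H  (was 0)
#10 (6,12) H  (was 12)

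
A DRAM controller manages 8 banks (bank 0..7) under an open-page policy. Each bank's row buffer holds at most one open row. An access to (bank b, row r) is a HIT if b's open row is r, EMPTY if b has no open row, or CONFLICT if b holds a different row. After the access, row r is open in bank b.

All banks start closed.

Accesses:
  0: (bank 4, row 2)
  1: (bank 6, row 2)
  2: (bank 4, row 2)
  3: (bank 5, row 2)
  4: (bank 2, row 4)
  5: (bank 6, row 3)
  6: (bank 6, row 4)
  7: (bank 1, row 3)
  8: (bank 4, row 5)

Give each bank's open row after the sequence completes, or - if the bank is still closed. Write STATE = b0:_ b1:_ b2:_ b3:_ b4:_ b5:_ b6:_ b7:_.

step 0: bank4 None->2 [EMPTY]
step 1: bank6 None->2 [EMPTY]
step 2: bank4 2->2 [HIT]
step 3: bank5 None->2 [EMPTY]
step 4: bank2 None->4 [EMPTY]
step 5: bank6 2->3 [CONFLICT]
step 6: bank6 3->4 [CONFLICT]
step 7: bank1 None->3 [EMPTY]
step 8: bank4 2->5 [CONFLICT]

STATE = b0:- b1:3 b2:4 b3:- b4:5 b5:2 b6:4 b7:-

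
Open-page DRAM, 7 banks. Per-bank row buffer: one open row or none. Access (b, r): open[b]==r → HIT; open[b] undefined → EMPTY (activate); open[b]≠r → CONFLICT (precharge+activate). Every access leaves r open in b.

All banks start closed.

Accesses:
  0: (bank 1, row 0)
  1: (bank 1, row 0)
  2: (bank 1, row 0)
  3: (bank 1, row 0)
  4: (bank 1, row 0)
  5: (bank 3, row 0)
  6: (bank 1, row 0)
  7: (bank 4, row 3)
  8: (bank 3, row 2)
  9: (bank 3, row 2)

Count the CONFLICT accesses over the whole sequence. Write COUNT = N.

#0 (1,0) E
#1 (1,0) H  (was 0)
#2 (1,0) H  (was 0)
#3 (1,0) H  (was 0)
#4 (1,0) H  (was 0)
#5 (3,0) E
#6 (1,0) H  (was 0)
#7 (4,3) E
#8 (3,2) C  (was 0)
#9 (3,2) H  (was 2)

COUNT = 1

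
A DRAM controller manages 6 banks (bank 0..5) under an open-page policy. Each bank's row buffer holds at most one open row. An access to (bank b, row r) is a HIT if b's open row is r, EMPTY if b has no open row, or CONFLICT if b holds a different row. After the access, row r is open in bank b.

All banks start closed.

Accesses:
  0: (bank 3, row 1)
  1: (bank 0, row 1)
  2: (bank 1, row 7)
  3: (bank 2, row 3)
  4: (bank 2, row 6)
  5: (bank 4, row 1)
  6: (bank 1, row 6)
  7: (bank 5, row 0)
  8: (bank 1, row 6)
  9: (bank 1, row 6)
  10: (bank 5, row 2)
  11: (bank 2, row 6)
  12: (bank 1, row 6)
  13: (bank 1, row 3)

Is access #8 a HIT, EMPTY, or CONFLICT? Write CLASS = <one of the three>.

0: bank 3 row 1 — prev None → EMPTY
1: bank 0 row 1 — prev None → EMPTY
2: bank 1 row 7 — prev None → EMPTY
3: bank 2 row 3 — prev None → EMPTY
4: bank 2 row 6 — prev 3 → CONFLICT
5: bank 4 row 1 — prev None → EMPTY
6: bank 1 row 6 — prev 7 → CONFLICT
7: bank 5 row 0 — prev None → EMPTY
8: bank 1 row 6 — prev 6 → HIT
9: bank 1 row 6 — prev 6 → HIT
10: bank 5 row 2 — prev 0 → CONFLICT
11: bank 2 row 6 — prev 6 → HIT
12: bank 1 row 6 — prev 6 → HIT
13: bank 1 row 3 — prev 6 → CONFLICT

CLASS = HIT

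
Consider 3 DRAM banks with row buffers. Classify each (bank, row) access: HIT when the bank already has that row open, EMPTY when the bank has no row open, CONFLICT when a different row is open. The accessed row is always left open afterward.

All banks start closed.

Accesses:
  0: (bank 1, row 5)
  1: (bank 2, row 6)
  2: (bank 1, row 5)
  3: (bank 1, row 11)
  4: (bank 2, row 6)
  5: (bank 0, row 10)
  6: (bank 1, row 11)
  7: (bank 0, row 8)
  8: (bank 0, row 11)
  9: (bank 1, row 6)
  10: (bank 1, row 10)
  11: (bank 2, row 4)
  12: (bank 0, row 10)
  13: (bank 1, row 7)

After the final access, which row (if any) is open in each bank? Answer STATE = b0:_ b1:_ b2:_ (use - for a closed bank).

#0 (1,5) E
#1 (2,6) E
#2 (1,5) H  (was 5)
#3 (1,11) C  (was 5)
#4 (2,6) H  (was 6)
#5 (0,10) E
#6 (1,11) H  (was 11)
#7 (0,8) C  (was 10)
#8 (0,11) C  (was 8)
#9 (1,6) C  (was 11)
#10 (1,10) C  (was 6)
#11 (2,4) C  (was 6)
#12 (0,10) C  (was 11)
#13 (1,7) C  (was 10)

STATE = b0:10 b1:7 b2:4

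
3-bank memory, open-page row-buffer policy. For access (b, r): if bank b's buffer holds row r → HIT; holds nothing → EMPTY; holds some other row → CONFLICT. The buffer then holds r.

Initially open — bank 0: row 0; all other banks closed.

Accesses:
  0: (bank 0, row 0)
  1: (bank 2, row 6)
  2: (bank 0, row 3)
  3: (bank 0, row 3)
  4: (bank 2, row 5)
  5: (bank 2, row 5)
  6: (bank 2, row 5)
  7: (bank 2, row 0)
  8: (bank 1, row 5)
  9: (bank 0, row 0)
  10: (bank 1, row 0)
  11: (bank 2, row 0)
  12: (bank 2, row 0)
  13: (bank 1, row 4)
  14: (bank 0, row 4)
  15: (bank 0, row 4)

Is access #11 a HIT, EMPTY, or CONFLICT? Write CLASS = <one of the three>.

  [0] b0 r0: had r0 ⇒ H
  [1] b2 r6: no row ⇒ E
  [2] b0 r3: had r0 ⇒ C
  [3] b0 r3: had r3 ⇒ H
  [4] b2 r5: had r6 ⇒ C
  [5] b2 r5: had r5 ⇒ H
  [6] b2 r5: had r5 ⇒ H
  [7] b2 r0: had r5 ⇒ C
  [8] b1 r5: no row ⇒ E
  [9] b0 r0: had r3 ⇒ C
  [10] b1 r0: had r5 ⇒ C
  [11] b2 r0: had r0 ⇒ H
  [12] b2 r0: had r0 ⇒ H
  [13] b1 r4: had r0 ⇒ C
  [14] b0 r4: had r0 ⇒ C
  [15] b0 r4: had r4 ⇒ H

CLASS = HIT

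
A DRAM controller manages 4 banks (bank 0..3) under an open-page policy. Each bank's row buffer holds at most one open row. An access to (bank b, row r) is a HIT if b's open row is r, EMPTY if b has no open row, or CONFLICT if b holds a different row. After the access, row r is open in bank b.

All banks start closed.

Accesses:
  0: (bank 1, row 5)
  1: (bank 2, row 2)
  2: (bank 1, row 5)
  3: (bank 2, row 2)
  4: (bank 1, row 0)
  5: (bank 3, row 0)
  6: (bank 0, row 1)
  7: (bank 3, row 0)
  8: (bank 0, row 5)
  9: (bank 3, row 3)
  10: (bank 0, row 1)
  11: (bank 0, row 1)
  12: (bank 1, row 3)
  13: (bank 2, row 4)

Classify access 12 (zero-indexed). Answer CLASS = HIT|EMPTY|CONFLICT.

  [0] b1 r5: no row ⇒ E
  [1] b2 r2: no row ⇒ E
  [2] b1 r5: had r5 ⇒ H
  [3] b2 r2: had r2 ⇒ H
  [4] b1 r0: had r5 ⇒ C
  [5] b3 r0: no row ⇒ E
  [6] b0 r1: no row ⇒ E
  [7] b3 r0: had r0 ⇒ H
  [8] b0 r5: had r1 ⇒ C
  [9] b3 r3: had r0 ⇒ C
  [10] b0 r1: had r5 ⇒ C
  [11] b0 r1: had r1 ⇒ H
  [12] b1 r3: had r0 ⇒ C
  [13] b2 r4: had r2 ⇒ C

CLASS = CONFLICT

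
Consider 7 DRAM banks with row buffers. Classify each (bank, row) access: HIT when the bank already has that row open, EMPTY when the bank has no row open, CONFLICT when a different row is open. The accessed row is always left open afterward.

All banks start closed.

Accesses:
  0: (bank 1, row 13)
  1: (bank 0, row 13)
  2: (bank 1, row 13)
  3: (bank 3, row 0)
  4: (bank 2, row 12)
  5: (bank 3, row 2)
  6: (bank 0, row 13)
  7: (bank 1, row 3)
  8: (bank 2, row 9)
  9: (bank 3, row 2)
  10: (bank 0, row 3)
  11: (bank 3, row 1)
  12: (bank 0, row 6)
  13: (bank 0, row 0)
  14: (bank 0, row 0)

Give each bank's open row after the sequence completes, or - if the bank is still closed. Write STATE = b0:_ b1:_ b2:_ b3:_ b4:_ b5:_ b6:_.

STATE = b0:0 b1:3 b2:9 b3:1 b4:- b5:- b6:-

#0 (1,13) E
#1 (0,13) E
#2 (1,13) H  (was 13)
#3 (3,0) E
#4 (2,12) E
#5 (3,2) C  (was 0)
#6 (0,13) H  (was 13)
#7 (1,3) C  (was 13)
#8 (2,9) C  (was 12)
#9 (3,2) H  (was 2)
#10 (0,3) C  (was 13)
#11 (3,1) C  (was 2)
#12 (0,6) C  (was 3)
#13 (0,0) C  (was 6)
#14 (0,0) H  (was 0)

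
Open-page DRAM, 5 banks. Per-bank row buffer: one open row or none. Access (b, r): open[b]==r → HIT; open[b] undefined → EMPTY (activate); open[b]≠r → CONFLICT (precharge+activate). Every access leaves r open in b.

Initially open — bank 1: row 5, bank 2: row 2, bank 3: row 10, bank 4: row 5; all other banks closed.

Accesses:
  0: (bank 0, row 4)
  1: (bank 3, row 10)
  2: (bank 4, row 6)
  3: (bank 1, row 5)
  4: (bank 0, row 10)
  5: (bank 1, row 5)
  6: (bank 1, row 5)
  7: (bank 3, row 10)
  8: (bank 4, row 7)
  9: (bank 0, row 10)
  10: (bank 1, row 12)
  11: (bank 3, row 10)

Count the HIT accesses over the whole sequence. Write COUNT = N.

step 0: bank0 None->4 [EMPTY]
step 1: bank3 10->10 [HIT]
step 2: bank4 5->6 [CONFLICT]
step 3: bank1 5->5 [HIT]
step 4: bank0 4->10 [CONFLICT]
step 5: bank1 5->5 [HIT]
step 6: bank1 5->5 [HIT]
step 7: bank3 10->10 [HIT]
step 8: bank4 6->7 [CONFLICT]
step 9: bank0 10->10 [HIT]
step 10: bank1 5->12 [CONFLICT]
step 11: bank3 10->10 [HIT]

COUNT = 7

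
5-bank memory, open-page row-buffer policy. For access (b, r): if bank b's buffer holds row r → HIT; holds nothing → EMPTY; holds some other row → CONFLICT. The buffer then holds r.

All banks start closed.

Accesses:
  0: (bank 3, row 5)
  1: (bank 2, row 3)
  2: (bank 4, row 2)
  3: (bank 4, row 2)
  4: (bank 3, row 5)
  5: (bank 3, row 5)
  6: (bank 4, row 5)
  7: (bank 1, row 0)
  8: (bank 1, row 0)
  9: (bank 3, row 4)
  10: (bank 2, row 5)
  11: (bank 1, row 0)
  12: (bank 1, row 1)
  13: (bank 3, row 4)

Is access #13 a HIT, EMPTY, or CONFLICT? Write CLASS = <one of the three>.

CLASS = HIT

#0 (3,5) E
#1 (2,3) E
#2 (4,2) E
#3 (4,2) H  (was 2)
#4 (3,5) H  (was 5)
#5 (3,5) H  (was 5)
#6 (4,5) C  (was 2)
#7 (1,0) E
#8 (1,0) H  (was 0)
#9 (3,4) C  (was 5)
#10 (2,5) C  (was 3)
#11 (1,0) H  (was 0)
#12 (1,1) C  (was 0)
#13 (3,4) H  (was 4)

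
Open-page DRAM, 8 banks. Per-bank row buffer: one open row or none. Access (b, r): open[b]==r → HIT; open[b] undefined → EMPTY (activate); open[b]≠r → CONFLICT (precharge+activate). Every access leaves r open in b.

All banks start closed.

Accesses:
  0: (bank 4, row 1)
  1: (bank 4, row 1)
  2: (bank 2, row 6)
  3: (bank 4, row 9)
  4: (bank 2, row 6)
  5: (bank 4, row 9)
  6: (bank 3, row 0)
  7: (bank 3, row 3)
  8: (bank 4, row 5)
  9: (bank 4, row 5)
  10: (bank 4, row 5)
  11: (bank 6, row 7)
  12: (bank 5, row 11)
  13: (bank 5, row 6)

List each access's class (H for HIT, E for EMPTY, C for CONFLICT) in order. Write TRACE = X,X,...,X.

TRACE = E,H,E,C,H,H,E,C,C,H,H,E,E,C

  [0] b4 r1: no row ⇒ E
  [1] b4 r1: had r1 ⇒ H
  [2] b2 r6: no row ⇒ E
  [3] b4 r9: had r1 ⇒ C
  [4] b2 r6: had r6 ⇒ H
  [5] b4 r9: had r9 ⇒ H
  [6] b3 r0: no row ⇒ E
  [7] b3 r3: had r0 ⇒ C
  [8] b4 r5: had r9 ⇒ C
  [9] b4 r5: had r5 ⇒ H
  [10] b4 r5: had r5 ⇒ H
  [11] b6 r7: no row ⇒ E
  [12] b5 r11: no row ⇒ E
  [13] b5 r6: had r11 ⇒ C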